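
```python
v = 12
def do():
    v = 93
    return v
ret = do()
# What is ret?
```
93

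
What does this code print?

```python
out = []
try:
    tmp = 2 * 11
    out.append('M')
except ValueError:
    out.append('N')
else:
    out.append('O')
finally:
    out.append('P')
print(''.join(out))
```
MOP

else runs before finally when no exception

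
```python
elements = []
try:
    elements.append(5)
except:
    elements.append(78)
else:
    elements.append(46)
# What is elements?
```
[5, 46]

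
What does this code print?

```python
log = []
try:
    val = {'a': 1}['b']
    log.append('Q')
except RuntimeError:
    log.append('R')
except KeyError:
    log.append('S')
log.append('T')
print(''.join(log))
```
ST

KeyError is caught by its specific handler, not RuntimeError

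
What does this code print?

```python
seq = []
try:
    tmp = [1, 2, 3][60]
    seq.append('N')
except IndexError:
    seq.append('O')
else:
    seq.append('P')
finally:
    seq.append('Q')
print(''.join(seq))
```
OQ

Exception: except runs, else skipped, finally runs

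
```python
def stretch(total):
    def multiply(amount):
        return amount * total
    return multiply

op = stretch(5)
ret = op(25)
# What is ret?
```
125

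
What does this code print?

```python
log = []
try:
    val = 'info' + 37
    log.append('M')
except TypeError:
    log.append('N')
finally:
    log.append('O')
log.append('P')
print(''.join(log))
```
NOP

finally always runs, even after exception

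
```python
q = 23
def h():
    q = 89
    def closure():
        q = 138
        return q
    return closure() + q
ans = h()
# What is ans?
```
227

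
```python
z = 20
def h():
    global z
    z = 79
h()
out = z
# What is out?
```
79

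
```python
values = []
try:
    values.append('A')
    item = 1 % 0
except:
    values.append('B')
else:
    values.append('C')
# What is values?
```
['A', 'B']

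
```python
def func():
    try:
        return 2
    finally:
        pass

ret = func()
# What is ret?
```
2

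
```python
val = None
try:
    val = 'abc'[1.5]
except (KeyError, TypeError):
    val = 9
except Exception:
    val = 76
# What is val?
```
9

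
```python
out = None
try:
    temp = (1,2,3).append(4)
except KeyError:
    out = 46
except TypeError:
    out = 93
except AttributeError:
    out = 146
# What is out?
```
146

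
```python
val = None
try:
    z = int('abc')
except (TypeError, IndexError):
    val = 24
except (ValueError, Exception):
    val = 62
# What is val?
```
62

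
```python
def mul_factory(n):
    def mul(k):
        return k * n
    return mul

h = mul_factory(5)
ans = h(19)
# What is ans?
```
95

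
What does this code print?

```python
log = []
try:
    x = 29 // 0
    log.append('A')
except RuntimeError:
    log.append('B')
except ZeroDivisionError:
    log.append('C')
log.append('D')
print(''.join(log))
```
CD

ZeroDivisionError is caught by its specific handler, not RuntimeError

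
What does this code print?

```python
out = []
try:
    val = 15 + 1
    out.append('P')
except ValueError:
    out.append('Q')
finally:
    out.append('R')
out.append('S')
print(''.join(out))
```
PRS

finally runs after normal execution too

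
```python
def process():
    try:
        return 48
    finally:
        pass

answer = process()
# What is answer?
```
48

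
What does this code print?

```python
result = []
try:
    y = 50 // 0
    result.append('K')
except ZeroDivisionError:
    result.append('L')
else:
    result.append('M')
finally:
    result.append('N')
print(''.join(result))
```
LN

Exception: except runs, else skipped, finally runs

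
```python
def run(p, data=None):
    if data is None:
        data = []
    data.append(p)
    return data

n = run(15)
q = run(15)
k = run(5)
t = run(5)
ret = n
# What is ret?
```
[15]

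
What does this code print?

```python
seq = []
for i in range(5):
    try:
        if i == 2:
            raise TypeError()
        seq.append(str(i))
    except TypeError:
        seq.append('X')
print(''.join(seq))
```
01X34

Exception on i=2 caught, loop continues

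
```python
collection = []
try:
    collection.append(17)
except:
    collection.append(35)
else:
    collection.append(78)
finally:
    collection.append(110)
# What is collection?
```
[17, 78, 110]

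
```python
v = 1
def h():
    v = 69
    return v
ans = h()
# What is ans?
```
69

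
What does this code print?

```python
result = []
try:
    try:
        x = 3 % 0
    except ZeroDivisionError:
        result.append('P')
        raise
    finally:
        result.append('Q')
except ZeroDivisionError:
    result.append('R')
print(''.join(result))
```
PQR

finally runs before re-raised exception propagates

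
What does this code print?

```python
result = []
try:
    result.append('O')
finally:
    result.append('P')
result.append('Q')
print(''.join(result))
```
OPQ

try/finally without except, no exception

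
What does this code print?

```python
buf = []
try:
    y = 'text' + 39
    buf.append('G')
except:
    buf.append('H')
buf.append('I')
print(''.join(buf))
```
HI

Exception raised in try, caught by bare except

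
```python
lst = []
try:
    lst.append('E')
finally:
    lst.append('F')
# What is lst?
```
['E', 'F']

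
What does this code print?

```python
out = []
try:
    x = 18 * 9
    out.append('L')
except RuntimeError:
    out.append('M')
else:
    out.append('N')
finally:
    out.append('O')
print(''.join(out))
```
LNO

else runs before finally when no exception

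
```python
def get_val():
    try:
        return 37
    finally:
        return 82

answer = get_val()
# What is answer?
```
82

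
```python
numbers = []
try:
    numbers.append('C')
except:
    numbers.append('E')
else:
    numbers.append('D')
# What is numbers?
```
['C', 'D']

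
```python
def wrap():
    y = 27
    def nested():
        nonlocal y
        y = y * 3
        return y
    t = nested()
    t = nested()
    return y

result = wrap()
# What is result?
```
243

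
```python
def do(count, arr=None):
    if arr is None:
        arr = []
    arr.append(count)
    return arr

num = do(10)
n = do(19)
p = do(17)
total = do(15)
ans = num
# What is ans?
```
[10]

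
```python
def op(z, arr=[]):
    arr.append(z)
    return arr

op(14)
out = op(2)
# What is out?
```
[14, 2]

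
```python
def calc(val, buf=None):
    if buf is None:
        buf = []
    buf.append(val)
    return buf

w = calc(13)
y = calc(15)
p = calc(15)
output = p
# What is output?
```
[15]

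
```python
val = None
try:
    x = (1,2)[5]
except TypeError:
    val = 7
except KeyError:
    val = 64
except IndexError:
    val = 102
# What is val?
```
102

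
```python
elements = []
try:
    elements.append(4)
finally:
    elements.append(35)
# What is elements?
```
[4, 35]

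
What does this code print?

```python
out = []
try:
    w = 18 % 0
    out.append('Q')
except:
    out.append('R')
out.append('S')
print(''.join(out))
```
RS

Exception raised in try, caught by bare except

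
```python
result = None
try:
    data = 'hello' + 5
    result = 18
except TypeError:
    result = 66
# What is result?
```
66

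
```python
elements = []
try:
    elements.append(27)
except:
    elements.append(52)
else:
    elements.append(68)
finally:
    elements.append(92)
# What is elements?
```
[27, 68, 92]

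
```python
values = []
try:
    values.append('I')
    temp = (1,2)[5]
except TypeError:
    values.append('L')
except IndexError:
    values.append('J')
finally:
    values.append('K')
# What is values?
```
['I', 'J', 'K']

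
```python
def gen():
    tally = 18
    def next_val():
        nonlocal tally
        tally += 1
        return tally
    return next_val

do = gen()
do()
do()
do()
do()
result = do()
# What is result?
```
23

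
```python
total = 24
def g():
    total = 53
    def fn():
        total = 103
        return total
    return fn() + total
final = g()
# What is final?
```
156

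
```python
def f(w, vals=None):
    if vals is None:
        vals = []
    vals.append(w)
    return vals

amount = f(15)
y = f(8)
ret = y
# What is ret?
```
[8]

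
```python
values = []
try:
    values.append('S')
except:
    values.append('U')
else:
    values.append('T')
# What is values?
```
['S', 'T']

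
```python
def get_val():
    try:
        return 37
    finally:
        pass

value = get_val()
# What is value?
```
37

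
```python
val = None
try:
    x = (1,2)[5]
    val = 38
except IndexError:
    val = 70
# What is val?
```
70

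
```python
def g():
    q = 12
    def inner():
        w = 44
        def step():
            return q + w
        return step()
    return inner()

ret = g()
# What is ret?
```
56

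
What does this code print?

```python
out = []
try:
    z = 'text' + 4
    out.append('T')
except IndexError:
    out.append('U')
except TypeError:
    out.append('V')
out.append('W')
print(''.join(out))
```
VW

TypeError is caught by its specific handler, not IndexError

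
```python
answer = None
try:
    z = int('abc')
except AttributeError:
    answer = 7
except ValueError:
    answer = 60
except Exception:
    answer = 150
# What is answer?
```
60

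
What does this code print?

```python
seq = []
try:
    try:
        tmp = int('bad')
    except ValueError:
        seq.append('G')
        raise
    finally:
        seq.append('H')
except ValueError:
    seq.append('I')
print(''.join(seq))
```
GHI

finally runs before re-raised exception propagates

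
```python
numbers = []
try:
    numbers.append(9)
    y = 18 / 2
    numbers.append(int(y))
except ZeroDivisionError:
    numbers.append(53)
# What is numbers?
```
[9, 9]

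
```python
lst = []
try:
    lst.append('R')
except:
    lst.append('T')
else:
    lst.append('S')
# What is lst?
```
['R', 'S']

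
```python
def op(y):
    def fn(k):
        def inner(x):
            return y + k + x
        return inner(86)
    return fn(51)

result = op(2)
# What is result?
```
139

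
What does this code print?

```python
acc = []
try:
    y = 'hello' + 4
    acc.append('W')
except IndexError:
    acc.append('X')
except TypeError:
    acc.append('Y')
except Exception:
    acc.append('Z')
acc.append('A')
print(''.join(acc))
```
YA

TypeError matches before generic Exception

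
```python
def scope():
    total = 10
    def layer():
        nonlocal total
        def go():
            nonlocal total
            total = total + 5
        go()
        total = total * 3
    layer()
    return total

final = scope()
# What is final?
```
45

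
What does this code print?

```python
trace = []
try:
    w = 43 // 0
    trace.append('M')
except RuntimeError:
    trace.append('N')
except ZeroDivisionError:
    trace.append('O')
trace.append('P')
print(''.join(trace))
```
OP

ZeroDivisionError is caught by its specific handler, not RuntimeError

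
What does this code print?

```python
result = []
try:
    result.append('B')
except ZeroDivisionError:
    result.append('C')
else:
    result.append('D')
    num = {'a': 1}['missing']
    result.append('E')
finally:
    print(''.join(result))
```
BD

Try succeeds, else appends 'D', KeyError in else is uncaught, finally prints before exception propagates ('E' never appended)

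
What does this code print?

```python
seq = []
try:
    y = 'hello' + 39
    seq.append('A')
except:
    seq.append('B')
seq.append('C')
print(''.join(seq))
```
BC

Exception raised in try, caught by bare except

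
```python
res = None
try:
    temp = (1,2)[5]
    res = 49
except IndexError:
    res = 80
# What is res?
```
80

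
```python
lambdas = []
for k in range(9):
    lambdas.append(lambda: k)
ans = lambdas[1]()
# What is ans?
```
8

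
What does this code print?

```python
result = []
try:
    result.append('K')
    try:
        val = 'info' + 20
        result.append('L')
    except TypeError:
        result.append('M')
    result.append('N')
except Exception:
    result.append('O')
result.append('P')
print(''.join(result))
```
KMNP

Inner exception caught by inner handler, outer continues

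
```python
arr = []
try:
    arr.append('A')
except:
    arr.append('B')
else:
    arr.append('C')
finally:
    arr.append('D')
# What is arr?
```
['A', 'C', 'D']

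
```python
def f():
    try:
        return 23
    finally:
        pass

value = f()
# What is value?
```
23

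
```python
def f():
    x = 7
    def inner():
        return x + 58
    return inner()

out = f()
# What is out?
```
65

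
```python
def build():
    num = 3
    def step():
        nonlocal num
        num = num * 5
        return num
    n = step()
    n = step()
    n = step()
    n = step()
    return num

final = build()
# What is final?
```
1875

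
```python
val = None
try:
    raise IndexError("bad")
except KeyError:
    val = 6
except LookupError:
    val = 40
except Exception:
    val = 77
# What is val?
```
40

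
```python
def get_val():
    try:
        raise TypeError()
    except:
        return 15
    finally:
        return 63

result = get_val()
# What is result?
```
63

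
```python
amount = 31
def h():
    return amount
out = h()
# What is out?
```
31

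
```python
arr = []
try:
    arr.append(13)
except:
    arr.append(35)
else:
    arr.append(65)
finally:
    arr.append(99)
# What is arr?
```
[13, 65, 99]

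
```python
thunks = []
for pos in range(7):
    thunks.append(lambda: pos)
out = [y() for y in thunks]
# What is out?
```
[6, 6, 6, 6, 6, 6, 6]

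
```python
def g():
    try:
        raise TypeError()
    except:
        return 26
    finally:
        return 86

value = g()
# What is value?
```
86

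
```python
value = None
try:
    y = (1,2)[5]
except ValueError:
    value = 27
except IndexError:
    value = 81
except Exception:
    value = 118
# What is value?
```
81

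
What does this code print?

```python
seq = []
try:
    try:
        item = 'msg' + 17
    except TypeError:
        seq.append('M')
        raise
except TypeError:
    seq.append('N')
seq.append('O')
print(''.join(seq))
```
MNO

raise without argument re-raises current exception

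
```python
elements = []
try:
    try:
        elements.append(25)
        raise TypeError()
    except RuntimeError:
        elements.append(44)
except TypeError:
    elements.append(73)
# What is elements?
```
[25, 73]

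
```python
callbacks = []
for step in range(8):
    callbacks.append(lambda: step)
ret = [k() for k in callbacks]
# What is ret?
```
[7, 7, 7, 7, 7, 7, 7, 7]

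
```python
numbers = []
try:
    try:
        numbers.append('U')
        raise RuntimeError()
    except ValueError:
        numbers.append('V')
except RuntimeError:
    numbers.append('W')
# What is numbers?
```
['U', 'W']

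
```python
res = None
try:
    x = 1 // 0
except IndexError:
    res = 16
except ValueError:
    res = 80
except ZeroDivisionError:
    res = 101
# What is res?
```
101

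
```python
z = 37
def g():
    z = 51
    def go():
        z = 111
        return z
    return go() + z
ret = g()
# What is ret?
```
162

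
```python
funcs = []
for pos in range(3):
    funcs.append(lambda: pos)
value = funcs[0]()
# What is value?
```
2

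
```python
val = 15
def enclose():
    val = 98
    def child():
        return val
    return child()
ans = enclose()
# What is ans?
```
98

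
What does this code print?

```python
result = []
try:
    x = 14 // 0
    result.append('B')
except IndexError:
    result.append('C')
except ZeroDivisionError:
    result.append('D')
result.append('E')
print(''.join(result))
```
DE

ZeroDivisionError is caught by its specific handler, not IndexError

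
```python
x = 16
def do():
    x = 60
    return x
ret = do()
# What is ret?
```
60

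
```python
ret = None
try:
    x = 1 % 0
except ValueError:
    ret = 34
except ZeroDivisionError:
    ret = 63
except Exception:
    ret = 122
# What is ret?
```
63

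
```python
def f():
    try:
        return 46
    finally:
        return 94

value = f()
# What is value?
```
94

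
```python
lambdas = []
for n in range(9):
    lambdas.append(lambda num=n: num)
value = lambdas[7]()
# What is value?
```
7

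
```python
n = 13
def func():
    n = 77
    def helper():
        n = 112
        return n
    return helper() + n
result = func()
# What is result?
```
189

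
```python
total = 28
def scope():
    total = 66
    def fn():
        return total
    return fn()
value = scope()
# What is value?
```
66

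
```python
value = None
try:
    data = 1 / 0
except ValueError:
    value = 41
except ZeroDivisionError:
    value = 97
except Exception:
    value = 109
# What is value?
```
97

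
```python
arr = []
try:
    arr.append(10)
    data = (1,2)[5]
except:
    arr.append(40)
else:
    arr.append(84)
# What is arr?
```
[10, 40]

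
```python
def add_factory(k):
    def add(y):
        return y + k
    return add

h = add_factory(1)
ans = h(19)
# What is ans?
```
20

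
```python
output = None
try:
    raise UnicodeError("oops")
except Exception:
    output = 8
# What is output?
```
8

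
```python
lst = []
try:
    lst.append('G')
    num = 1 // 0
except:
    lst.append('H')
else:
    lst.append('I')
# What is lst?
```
['G', 'H']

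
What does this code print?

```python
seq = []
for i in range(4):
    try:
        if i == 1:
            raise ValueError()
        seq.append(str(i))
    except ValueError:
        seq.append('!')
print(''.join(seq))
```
0!23

Exception on i=1 caught, loop continues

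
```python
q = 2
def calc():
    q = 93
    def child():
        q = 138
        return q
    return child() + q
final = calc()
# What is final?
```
231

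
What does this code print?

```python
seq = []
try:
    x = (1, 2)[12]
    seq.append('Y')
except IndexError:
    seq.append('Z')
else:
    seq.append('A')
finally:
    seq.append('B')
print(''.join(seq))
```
ZB

Exception: except runs, else skipped, finally runs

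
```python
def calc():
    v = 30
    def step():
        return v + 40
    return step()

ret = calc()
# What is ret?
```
70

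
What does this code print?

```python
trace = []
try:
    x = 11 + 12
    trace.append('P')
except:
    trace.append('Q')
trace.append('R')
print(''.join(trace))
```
PR

No exception, try block completes normally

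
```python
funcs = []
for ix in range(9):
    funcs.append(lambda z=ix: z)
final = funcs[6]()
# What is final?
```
6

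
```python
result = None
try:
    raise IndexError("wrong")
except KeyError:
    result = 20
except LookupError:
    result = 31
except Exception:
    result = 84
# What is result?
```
31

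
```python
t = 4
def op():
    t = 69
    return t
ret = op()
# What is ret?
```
69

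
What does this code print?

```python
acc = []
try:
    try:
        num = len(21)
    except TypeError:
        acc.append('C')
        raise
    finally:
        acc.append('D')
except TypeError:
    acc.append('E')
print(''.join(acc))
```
CDE

finally runs before re-raised exception propagates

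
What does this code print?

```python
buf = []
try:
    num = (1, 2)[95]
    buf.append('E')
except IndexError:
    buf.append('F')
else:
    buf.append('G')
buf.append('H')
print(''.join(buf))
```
FH

else block skipped when exception is caught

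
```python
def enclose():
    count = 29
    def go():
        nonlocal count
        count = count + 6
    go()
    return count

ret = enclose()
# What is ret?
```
35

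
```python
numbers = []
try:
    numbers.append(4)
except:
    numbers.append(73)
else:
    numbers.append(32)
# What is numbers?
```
[4, 32]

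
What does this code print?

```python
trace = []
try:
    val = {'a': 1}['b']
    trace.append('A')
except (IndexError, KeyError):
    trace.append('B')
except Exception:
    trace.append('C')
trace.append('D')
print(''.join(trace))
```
BD

KeyError matches tuple containing it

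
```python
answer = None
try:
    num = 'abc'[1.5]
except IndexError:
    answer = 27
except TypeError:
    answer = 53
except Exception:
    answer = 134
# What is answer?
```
53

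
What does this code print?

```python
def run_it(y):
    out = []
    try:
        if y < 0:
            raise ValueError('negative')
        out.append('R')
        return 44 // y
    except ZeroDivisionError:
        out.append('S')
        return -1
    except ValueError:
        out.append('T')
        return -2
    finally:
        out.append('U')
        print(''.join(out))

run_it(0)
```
RSU

y=0 causes ZeroDivisionError, caught, finally prints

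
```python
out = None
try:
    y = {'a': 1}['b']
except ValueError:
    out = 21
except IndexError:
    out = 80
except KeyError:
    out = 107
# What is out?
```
107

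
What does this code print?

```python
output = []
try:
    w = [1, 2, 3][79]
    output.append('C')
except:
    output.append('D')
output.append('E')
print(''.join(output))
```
DE

Exception raised in try, caught by bare except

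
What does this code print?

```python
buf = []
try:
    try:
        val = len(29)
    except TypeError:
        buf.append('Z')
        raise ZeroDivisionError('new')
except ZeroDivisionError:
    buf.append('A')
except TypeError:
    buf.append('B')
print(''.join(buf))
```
ZA

New ZeroDivisionError raised, caught by outer ZeroDivisionError handler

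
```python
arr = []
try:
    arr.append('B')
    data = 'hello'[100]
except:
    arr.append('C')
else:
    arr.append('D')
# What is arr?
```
['B', 'C']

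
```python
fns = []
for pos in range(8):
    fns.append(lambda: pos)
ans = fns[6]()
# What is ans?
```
7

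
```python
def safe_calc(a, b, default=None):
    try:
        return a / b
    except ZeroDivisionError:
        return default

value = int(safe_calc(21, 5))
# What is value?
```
4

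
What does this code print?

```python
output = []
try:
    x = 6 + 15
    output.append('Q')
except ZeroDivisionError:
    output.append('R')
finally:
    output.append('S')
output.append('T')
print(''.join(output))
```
QST

finally runs after normal execution too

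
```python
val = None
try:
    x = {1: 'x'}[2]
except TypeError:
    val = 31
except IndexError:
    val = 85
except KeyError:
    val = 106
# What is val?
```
106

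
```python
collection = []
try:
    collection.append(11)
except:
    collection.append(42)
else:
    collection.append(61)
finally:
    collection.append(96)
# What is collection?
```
[11, 61, 96]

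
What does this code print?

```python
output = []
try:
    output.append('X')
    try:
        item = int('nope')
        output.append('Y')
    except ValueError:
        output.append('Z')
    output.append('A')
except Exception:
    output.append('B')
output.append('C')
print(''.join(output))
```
XZAC

Inner exception caught by inner handler, outer continues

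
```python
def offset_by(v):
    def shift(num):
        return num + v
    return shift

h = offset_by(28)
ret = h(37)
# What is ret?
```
65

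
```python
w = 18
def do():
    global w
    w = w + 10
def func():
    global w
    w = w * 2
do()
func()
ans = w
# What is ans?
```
56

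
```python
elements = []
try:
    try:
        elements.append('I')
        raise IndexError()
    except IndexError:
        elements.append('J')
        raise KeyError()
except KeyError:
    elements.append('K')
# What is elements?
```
['I', 'J', 'K']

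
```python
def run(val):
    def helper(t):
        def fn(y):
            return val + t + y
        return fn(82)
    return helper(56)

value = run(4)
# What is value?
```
142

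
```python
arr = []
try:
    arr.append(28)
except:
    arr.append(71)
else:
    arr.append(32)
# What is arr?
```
[28, 32]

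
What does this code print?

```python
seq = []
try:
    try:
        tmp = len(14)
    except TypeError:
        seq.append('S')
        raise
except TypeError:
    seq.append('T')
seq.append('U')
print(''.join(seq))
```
STU

raise without argument re-raises current exception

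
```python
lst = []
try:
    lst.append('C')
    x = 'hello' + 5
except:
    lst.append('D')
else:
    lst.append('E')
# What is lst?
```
['C', 'D']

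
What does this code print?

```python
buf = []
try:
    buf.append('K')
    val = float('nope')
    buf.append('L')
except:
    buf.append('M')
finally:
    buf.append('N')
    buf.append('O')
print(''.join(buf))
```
KMNO

Code before exception runs, then except, then all of finally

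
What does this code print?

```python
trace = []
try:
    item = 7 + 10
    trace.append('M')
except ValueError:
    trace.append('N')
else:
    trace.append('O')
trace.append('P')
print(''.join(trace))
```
MOP

else block runs when no exception occurs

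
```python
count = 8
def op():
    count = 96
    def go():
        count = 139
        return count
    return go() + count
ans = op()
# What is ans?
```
235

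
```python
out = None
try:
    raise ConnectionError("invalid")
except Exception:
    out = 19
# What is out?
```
19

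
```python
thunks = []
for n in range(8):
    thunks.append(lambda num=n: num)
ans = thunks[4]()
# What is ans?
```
4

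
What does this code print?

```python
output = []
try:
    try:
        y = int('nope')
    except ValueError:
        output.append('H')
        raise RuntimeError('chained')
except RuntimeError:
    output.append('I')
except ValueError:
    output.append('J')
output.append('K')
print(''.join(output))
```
HIK

RuntimeError raised and caught, original ValueError not re-raised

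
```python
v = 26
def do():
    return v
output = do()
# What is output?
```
26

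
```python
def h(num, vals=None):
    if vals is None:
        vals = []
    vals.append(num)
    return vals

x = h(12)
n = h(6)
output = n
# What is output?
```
[6]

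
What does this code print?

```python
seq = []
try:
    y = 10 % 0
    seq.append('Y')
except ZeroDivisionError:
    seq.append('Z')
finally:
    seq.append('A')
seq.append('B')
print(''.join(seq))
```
ZAB

finally always runs, even after exception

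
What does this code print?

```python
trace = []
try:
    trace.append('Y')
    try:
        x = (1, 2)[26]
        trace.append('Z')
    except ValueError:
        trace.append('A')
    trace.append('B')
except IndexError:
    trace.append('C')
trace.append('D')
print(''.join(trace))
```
YCD

Inner handler doesn't match, propagates to outer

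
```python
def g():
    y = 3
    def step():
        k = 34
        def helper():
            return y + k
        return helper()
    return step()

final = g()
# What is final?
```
37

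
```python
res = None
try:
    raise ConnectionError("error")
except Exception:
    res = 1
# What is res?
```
1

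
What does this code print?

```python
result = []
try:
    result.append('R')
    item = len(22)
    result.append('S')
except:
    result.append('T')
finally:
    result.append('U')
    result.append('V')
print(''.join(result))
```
RTUV

Code before exception runs, then except, then all of finally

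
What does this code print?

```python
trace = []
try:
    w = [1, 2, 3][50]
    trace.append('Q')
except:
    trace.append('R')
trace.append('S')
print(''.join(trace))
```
RS

Exception raised in try, caught by bare except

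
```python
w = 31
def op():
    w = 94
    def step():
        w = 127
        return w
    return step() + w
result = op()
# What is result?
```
221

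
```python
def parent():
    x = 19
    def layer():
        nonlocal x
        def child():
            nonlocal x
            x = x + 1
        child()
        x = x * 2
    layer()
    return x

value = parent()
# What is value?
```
40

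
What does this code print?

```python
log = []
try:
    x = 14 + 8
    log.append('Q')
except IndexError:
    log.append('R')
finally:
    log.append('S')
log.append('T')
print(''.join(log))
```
QST

finally runs after normal execution too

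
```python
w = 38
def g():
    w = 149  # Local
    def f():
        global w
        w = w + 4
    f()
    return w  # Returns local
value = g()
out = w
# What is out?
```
42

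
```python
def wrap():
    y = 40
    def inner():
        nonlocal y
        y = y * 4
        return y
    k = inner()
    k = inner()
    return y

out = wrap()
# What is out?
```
640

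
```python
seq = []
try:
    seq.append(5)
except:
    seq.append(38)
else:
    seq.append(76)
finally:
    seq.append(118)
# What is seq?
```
[5, 76, 118]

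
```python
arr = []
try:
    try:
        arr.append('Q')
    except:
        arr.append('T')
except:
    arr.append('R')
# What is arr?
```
['Q']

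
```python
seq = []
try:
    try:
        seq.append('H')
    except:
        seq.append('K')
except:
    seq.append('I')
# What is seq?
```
['H']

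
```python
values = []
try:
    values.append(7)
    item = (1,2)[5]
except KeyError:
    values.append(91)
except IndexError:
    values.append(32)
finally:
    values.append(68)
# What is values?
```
[7, 32, 68]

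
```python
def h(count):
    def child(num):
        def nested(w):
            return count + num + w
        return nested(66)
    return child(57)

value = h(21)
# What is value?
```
144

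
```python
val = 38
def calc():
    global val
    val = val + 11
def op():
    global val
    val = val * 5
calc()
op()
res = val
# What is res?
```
245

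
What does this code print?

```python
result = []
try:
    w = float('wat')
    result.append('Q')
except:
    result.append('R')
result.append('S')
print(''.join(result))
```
RS

Exception raised in try, caught by bare except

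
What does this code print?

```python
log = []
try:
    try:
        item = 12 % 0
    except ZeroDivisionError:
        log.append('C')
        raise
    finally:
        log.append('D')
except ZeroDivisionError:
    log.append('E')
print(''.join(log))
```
CDE

finally runs before re-raised exception propagates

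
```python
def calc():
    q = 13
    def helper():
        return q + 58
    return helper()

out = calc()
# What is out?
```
71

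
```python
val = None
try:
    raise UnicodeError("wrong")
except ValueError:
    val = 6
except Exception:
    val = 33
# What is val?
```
6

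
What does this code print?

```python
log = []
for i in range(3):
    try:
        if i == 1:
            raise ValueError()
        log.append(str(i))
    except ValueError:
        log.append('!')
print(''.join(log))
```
0!2

Exception on i=1 caught, loop continues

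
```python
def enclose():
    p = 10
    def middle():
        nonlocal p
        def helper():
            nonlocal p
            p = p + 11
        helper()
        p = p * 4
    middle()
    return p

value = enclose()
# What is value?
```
84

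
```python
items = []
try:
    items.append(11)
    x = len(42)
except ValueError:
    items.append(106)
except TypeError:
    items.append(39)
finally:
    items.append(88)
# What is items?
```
[11, 39, 88]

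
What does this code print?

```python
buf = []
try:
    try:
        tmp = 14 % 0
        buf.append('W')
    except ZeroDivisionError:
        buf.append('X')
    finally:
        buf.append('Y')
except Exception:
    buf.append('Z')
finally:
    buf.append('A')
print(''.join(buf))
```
XYA

Both finally blocks run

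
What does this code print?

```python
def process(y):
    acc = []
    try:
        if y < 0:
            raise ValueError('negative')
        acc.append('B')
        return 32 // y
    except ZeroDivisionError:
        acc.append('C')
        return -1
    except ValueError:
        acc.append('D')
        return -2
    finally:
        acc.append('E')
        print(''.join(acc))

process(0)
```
BCE

y=0 causes ZeroDivisionError, caught, finally prints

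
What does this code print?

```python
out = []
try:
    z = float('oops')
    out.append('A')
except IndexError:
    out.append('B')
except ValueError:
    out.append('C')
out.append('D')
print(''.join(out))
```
CD

ValueError is caught by its specific handler, not IndexError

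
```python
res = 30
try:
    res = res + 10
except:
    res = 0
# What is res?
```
40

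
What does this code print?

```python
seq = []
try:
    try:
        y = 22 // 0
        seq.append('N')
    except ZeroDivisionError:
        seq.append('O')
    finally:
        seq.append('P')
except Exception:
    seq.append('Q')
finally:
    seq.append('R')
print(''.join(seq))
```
OPR

Both finally blocks run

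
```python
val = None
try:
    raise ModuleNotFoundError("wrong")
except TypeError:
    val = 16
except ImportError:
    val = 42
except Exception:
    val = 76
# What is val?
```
42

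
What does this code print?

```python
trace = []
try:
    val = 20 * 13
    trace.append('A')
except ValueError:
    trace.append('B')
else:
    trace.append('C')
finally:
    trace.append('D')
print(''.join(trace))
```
ACD

else runs before finally when no exception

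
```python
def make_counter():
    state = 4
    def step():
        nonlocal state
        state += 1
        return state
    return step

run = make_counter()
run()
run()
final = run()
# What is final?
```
7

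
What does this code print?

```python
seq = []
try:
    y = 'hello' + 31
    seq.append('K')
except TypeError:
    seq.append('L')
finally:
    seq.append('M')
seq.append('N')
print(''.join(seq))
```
LMN

finally always runs, even after exception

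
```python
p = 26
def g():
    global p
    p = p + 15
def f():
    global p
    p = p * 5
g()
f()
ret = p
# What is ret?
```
205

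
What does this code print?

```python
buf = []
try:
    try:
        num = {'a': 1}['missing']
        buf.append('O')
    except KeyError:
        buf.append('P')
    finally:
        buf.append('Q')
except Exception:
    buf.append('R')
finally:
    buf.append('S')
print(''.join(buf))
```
PQS

Both finally blocks run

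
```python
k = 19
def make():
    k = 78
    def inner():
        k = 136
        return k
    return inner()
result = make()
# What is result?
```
136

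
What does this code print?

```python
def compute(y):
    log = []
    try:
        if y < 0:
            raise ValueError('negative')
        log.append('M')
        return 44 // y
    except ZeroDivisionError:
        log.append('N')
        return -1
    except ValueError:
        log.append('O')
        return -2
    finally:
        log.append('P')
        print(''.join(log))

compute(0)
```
MNP

y=0 causes ZeroDivisionError, caught, finally prints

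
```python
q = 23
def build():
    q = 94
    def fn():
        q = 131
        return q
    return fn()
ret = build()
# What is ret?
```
131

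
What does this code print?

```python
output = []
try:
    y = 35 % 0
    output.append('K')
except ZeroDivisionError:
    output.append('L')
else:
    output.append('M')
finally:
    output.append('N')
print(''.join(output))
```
LN

Exception: except runs, else skipped, finally runs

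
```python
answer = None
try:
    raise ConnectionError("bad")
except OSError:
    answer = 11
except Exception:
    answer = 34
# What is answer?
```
11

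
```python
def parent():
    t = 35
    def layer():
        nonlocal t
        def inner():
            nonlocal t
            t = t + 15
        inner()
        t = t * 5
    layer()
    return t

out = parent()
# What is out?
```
250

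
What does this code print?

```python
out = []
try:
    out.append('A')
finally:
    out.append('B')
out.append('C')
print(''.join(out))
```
ABC

try/finally without except, no exception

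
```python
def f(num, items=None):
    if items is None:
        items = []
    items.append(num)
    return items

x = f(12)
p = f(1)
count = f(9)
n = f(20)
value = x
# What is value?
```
[12]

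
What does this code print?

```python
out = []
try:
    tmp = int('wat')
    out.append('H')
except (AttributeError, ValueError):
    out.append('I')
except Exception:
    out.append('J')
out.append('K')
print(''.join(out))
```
IK

ValueError matches tuple containing it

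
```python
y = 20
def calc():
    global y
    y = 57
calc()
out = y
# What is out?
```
57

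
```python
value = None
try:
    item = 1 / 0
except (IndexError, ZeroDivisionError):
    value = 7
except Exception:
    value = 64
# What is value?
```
7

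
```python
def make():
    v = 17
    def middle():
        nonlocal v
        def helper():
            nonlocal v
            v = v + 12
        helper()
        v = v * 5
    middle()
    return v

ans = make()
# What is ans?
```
145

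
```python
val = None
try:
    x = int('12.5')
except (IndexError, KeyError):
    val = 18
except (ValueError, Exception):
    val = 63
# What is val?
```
63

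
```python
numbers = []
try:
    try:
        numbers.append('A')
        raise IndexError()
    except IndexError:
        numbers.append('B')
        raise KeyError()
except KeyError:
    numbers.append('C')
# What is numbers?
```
['A', 'B', 'C']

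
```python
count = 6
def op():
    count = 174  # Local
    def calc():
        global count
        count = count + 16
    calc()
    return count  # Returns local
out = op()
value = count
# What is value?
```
22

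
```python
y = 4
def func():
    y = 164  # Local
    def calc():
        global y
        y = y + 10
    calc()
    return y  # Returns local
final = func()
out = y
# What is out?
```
14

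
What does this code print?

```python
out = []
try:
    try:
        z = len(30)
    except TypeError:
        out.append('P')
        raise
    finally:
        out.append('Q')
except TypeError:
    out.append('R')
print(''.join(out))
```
PQR

finally runs before re-raised exception propagates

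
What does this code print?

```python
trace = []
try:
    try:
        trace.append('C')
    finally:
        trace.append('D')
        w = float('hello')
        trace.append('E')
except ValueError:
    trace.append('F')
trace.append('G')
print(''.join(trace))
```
CDFG

Exception in inner finally caught by outer except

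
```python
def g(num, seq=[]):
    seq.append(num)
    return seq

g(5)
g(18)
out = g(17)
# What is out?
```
[5, 18, 17]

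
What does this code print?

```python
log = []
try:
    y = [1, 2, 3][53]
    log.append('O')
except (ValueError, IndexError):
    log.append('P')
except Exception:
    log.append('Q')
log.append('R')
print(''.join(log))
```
PR

IndexError matches tuple containing it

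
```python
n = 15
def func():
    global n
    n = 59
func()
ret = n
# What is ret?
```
59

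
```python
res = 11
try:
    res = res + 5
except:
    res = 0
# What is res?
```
16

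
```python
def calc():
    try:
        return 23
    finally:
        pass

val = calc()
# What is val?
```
23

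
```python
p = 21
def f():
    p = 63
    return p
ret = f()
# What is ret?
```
63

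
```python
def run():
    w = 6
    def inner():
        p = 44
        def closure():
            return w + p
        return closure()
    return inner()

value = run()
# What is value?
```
50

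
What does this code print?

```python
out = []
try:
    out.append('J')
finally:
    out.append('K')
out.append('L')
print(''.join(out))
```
JKL

try/finally without except, no exception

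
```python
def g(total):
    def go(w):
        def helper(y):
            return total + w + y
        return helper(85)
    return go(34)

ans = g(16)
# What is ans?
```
135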